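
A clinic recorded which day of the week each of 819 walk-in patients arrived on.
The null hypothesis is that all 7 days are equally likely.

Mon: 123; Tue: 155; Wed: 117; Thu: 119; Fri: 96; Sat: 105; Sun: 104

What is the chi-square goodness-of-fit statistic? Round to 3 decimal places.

Under H₀ each category has probability 1/7, so each expected count is 819/7 = 117.
Mon: (123 − 117)²/117 = 36/117 = 0.3077
Tue: (155 − 117)²/117 = 1444/117 = 12.3419
Wed: (117 − 117)²/117 = 0/117 = 0.0000
Thu: (119 − 117)²/117 = 4/117 = 0.0342
Fri: (96 − 117)²/117 = 441/117 = 3.7692
Sat: (105 − 117)²/117 = 144/117 = 1.2308
Sun: (104 − 117)²/117 = 169/117 = 1.4444
Sum = 19.128

19.128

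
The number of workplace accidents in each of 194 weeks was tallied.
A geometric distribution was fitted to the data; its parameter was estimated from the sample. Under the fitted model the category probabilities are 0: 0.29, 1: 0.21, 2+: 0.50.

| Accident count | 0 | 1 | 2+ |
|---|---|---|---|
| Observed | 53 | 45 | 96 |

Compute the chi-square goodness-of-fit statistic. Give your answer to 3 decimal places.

Expected counts E_i = n·p_i: 194×0.29 = 56.26, 194×0.21 = 40.74, 194×0.50 = 97.
0: (53 − 56.26)²/56.26 = 10.6276/56.26 = 0.1889
1: (45 − 40.74)²/40.74 = 18.1476/40.74 = 0.4454
2+: (96 − 97)²/97 = 1/97 = 0.0103
Sum = 0.645

0.645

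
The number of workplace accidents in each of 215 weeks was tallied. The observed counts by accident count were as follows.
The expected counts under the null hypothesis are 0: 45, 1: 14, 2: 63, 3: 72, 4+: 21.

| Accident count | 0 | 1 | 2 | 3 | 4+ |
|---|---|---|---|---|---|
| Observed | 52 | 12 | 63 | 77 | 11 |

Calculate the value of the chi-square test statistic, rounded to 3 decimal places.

0: (52 − 45)²/45 = 49/45 = 1.0889
1: (12 − 14)²/14 = 4/14 = 0.2857
2: (63 − 63)²/63 = 0/63 = 0.0000
3: (77 − 72)²/72 = 25/72 = 0.3472
4+: (11 − 21)²/21 = 100/21 = 4.7619
Sum = 6.484

6.484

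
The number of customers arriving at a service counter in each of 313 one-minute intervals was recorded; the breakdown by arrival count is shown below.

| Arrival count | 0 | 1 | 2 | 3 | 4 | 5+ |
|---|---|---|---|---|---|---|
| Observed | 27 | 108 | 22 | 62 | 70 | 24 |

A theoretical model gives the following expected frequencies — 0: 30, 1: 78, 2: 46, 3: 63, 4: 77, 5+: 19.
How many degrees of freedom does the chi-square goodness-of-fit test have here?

5

There are k = 6 categories and no parameters were estimated from the data, so df = 6 − 1 = 5.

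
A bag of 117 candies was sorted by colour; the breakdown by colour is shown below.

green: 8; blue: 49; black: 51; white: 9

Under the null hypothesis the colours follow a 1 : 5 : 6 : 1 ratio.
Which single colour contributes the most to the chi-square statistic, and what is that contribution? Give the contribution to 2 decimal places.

Ratio total = 13. Expected counts: 117×1/13 = 9, 117×5/13 = 45, 117×6/13 = 54, 117×1/13 = 9.
χ² = (8−9)²/9 + (49−45)²/45 + (51−54)²/54 + (9−9)²/9
   = 0.111 + 0.356 + 0.167 + 0.000
The largest term is for blue: 0.36.

blue, 0.36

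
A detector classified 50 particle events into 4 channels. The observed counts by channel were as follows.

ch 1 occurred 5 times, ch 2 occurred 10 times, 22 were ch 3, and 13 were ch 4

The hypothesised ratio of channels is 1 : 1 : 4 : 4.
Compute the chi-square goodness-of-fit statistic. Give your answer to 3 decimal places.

7.650

Ratio total = 10. Expected counts: 50×1/10 = 5, 50×1/10 = 5, 50×4/10 = 20, 50×4/10 = 20.
cat         O        E   (O−E)²/E
ch 1        5        5     0.0000
ch 2       10        5     5.0000
ch 3       22       20     0.2000
ch 4       13       20     2.4500
Sum = 7.650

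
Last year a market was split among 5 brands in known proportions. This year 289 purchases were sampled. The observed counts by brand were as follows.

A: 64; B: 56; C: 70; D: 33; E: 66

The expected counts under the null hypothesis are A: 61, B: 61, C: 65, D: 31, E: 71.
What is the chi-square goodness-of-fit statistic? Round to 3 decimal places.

cat         O        E   (O−E)²/E
A          64       61     0.1475
B          56       61     0.4098
C          70       65     0.3846
D          33       31     0.1290
E          66       71     0.3521
Sum = 1.423

1.423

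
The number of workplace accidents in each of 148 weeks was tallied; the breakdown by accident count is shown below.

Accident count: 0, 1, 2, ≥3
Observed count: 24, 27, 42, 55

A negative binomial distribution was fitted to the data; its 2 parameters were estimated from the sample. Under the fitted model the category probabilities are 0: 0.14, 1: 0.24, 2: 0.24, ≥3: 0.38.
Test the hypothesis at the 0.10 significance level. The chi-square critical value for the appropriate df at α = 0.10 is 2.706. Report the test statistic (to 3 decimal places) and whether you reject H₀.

3.772; reject

Expected counts E_i = n·p_i: 148×0.14 = 20.72, 148×0.24 = 35.52, 148×0.24 = 35.52, 148×0.38 = 56.24.
χ² = (24−20.72)²/20.72 + (27−35.52)²/35.52 + (42−35.52)²/35.52 + (55−56.24)²/56.24
   = 0.5192 + 2.0436 + 1.1822 + 0.0273
Sum = 3.772
df = 1. Since 3.772 > 2.706, we reject H₀.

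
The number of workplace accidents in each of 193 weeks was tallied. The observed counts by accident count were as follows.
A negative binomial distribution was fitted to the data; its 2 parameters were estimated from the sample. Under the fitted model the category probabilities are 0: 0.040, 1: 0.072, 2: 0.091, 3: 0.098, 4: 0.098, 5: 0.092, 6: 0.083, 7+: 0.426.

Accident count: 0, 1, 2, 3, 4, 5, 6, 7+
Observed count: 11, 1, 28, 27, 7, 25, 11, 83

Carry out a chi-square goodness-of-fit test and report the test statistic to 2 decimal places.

Expected counts E_i = n·p_i: 193×0.040 = 7.72, 193×0.072 = 13.896, 193×0.091 = 17.563, 193×0.098 = 18.914, 193×0.098 = 18.914, 193×0.092 = 17.756, 193×0.083 = 16.019, 193×0.426 = 82.218.
cat         O        E   (O−E)²/E
0          11     7.72      1.394
1           1   13.896     11.968
2          28   17.563      6.202
3          27   18.914      3.457
4           7   18.914      7.505
5          25   17.756      2.955
6          11   16.019      1.573
7+         83   82.218      0.007
Sum = 35.06

35.06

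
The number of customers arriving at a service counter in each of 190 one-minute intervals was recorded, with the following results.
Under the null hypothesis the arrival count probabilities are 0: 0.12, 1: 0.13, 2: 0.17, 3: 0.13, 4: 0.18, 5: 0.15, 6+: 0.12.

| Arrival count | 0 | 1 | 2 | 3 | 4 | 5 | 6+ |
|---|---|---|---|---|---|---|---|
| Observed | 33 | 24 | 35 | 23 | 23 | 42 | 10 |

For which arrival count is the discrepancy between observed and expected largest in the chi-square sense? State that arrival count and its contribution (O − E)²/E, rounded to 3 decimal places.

6+, 7.186

Expected counts E_i = n·p_i: 190×0.12 = 22.8, 190×0.13 = 24.7, 190×0.17 = 32.3, 190×0.13 = 24.7, 190×0.18 = 34.2, 190×0.15 = 28.5, 190×0.12 = 22.8.
0: (33 − 22.8)²/22.8 = 104.04/22.8 = 4.5632
1: (24 − 24.7)²/24.7 = 0.49/24.7 = 0.0198
2: (35 − 32.3)²/32.3 = 7.29/32.3 = 0.2257
3: (23 − 24.7)²/24.7 = 2.89/24.7 = 0.1170
4: (23 − 34.2)²/34.2 = 125.44/34.2 = 3.6678
5: (42 − 28.5)²/28.5 = 182.25/28.5 = 6.3947
6+: (10 − 22.8)²/22.8 = 163.84/22.8 = 7.1860
The largest term is for 6+: 7.186.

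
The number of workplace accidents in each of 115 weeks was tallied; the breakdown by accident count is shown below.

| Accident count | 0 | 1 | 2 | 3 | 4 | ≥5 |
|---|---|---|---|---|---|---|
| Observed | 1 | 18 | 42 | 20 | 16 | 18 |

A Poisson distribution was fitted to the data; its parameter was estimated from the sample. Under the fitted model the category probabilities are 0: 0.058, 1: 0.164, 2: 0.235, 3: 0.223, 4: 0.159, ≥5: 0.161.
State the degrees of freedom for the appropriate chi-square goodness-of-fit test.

There are k = 6 categories and 1 parameter estimated from the data, so df = 6 − 1 − 1 = 4.

4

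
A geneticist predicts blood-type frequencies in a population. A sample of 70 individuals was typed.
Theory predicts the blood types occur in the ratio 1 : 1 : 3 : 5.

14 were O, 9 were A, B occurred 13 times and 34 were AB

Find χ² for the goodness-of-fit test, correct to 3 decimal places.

Ratio total = 10. Expected counts: 70×1/10 = 7, 70×1/10 = 7, 70×3/10 = 21, 70×5/10 = 35.
cat         O        E   (O−E)²/E
O          14        7     7.0000
A           9        7     0.5714
B          13       21     3.0476
AB         34       35     0.0286
Sum = 10.648

10.648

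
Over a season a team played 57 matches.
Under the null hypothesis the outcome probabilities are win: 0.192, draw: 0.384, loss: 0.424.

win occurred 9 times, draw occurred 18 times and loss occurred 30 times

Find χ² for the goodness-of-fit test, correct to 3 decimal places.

Expected counts E_i = n·p_i: 57×0.192 = 10.944, 57×0.384 = 21.888, 57×0.424 = 24.168.
cat         O        E   (O−E)²/E
win         9   10.944     0.3453
draw       18   21.888     0.6906
loss       30   24.168     1.4073
Sum = 2.443

2.443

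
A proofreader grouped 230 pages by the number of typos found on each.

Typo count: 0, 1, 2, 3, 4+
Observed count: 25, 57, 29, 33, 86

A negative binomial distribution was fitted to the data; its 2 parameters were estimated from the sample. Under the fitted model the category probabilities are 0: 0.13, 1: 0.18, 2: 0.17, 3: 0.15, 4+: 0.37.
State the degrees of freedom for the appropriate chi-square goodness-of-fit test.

There are k = 5 categories and 2 parameters estimated from the data, so df = 5 − 1 − 2 = 2.

2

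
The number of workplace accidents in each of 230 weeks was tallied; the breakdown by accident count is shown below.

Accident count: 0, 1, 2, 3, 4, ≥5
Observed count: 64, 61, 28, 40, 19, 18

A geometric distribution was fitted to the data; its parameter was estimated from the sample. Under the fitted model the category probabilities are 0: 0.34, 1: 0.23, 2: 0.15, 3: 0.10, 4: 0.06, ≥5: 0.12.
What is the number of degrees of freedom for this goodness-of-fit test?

4

There are k = 6 categories and 1 parameter estimated from the data, so df = 6 − 1 − 1 = 4.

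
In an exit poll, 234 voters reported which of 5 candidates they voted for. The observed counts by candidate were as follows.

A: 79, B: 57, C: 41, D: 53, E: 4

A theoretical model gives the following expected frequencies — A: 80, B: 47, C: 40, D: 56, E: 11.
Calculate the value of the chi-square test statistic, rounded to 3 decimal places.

6.780

A: (79 − 80)²/80 = 1/80 = 0.0125
B: (57 − 47)²/47 = 100/47 = 2.1277
C: (41 − 40)²/40 = 1/40 = 0.0250
D: (53 − 56)²/56 = 9/56 = 0.1607
E: (4 − 11)²/11 = 49/11 = 4.4545
Sum = 6.780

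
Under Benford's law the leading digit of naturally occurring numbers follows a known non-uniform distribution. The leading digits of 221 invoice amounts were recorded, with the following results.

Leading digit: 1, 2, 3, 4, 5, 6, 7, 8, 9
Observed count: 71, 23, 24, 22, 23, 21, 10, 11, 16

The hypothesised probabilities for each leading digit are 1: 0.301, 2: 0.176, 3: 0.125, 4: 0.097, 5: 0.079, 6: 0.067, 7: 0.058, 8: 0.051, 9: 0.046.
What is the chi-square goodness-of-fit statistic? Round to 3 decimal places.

Expected counts E_i = n·p_i: 221×0.301 = 66.521, 221×0.176 = 38.896, 221×0.125 = 27.625, 221×0.097 = 21.437, 221×0.079 = 17.459, 221×0.067 = 14.807, 221×0.058 = 12.818, 221×0.051 = 11.271, 221×0.046 = 10.166.
χ² = (71−66.521)²/66.521 + (23−38.896)²/38.896 + (24−27.625)²/27.625 + (22−21.437)²/21.437 + (23−17.459)²/17.459 + (21−14.807)²/14.807 + (10−12.818)²/12.818 + (11−11.271)²/11.271 + (16−10.166)²/10.166
   = 0.3016 + 6.4964 + 0.4757 + 0.0148 + 1.7586 + 2.5902 + 0.6195 + 0.0065 + 3.3480
Sum = 15.611

15.611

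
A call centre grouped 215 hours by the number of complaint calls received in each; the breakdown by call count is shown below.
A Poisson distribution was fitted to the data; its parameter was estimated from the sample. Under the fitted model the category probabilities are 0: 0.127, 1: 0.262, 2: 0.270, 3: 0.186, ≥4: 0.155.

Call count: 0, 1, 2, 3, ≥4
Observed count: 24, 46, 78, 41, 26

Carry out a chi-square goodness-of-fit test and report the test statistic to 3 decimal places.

10.786

Expected counts E_i = n·p_i: 215×0.127 = 27.305, 215×0.262 = 56.33, 215×0.270 = 58.05, 215×0.186 = 39.99, 215×0.155 = 33.325.
χ² = (24−27.305)²/27.305 + (46−56.33)²/56.33 + (78−58.05)²/58.05 + (41−39.99)²/39.99 + (26−33.325)²/33.325
   = 0.4000 + 1.8944 + 6.8562 + 0.0255 + 1.6101
Sum = 10.786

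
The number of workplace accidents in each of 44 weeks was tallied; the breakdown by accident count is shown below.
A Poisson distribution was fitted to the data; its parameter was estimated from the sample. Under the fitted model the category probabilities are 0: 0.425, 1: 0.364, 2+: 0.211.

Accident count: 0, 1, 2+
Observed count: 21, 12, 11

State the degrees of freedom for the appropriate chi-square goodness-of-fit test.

There are k = 3 categories and 1 parameter estimated from the data, so df = 3 − 1 − 1 = 1.

1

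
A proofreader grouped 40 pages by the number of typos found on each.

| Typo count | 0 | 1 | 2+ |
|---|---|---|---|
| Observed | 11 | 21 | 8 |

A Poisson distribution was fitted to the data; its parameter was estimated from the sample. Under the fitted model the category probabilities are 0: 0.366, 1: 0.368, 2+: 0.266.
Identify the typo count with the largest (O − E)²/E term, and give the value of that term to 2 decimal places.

1, 2.68

Expected counts E_i = n·p_i: 40×0.366 = 14.64, 40×0.368 = 14.72, 40×0.266 = 10.64.
χ² = (11−14.64)²/14.64 + (21−14.72)²/14.72 + (8−10.64)²/10.64
   = 0.905 + 2.679 + 0.655
The largest term is for 1: 2.68.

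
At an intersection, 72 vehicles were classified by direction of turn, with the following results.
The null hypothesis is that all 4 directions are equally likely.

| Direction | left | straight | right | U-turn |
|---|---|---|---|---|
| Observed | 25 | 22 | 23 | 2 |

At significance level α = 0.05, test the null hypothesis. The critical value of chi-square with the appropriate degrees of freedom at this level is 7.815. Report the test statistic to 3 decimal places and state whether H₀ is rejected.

Under H₀ each category has probability 1/4, so each expected count is 72/4 = 18.
left: (25 − 18)²/18 = 49/18 = 2.7222
straight: (22 − 18)²/18 = 16/18 = 0.8889
right: (23 − 18)²/18 = 25/18 = 1.3889
U-turn: (2 − 18)²/18 = 256/18 = 14.2222
Sum = 19.222
df = 3. Since 19.222 > 7.815, we reject H₀.

19.222; reject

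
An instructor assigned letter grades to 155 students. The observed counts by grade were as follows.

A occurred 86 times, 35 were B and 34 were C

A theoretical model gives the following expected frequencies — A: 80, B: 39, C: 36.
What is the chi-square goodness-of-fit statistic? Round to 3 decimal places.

0.971

cat         O        E   (O−E)²/E
A          86       80     0.4500
B          35       39     0.4103
C          34       36     0.1111
Sum = 0.971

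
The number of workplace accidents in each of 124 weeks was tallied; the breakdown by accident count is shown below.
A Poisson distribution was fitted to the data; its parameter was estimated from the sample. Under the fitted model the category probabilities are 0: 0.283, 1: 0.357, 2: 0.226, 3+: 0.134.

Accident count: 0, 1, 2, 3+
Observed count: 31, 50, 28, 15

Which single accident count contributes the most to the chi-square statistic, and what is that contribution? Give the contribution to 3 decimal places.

1, 0.742

Expected counts E_i = n·p_i: 124×0.283 = 35.092, 124×0.357 = 44.268, 124×0.226 = 28.024, 124×0.134 = 16.616.
χ² = (31−35.092)²/35.092 + (50−44.268)²/44.268 + (28−28.024)²/28.024 + (15−16.616)²/16.616
   = 0.4772 + 0.7422 + 0.0000 + 0.1572
The largest term is for 1: 0.742.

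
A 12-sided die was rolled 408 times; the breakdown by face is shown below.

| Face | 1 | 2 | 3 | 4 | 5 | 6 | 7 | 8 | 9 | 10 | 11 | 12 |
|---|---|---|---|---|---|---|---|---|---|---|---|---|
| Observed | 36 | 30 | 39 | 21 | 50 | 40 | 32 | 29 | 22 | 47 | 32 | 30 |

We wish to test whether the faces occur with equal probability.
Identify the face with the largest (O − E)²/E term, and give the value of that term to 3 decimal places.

Under H₀ each category has probability 1/12, so each expected count is 408/12 = 34.
cat         O        E   (O−E)²/E
1          36       34     0.1176
2          30       34     0.4706
3          39       34     0.7353
4          21       34     4.9706
5          50       34     7.5294
6          40       34     1.0588
7          32       34     0.1176
8          29       34     0.7353
9          22       34     4.2353
10         47       34     4.9706
11         32       34     0.1176
12         30       34     0.4706
The largest term is for 5: 7.529.

5, 7.529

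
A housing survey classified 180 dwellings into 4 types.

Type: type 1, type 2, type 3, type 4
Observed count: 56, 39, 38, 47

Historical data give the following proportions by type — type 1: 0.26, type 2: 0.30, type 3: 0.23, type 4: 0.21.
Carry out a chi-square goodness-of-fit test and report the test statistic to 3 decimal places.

Expected counts E_i = n·p_i: 180×0.26 = 46.8, 180×0.30 = 54, 180×0.23 = 41.4, 180×0.21 = 37.8.
cat         O        E   (O−E)²/E
type 1     56     46.8     1.8085
type 2     39       54     4.1667
type 3     38     41.4     0.2792
type 4     47     37.8     2.2392
Sum = 8.494

8.494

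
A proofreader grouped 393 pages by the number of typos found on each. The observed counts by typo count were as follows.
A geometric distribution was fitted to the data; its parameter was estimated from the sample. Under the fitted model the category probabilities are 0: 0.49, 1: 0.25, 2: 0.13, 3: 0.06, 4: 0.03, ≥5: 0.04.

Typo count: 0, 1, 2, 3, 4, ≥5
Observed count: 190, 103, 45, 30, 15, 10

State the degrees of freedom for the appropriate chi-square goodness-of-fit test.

4

There are k = 6 categories and 1 parameter estimated from the data, so df = 6 − 1 − 1 = 4.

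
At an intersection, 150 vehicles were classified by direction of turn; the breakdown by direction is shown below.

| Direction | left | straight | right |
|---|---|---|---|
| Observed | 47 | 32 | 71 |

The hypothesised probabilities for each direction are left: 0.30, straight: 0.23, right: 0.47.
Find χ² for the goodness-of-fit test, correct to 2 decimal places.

Expected counts E_i = n·p_i: 150×0.30 = 45, 150×0.23 = 34.5, 150×0.47 = 70.5.
χ² = (47−45)²/45 + (32−34.5)²/34.5 + (71−70.5)²/70.5
   = 0.089 + 0.181 + 0.004
Sum = 0.27

0.27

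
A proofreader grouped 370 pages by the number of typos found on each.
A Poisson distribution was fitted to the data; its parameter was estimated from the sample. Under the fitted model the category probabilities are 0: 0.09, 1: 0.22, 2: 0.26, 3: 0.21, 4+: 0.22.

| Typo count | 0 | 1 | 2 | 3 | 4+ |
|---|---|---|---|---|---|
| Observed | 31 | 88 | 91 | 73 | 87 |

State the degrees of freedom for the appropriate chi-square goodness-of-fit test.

There are k = 5 categories and 1 parameter estimated from the data, so df = 5 − 1 − 1 = 3.

3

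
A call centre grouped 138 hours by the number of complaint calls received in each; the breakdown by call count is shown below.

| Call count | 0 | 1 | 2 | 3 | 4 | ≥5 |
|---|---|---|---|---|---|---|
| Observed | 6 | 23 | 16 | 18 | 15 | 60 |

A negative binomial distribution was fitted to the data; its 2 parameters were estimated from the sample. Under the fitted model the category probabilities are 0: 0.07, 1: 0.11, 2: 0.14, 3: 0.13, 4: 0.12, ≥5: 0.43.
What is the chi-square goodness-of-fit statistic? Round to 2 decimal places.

Expected counts E_i = n·p_i: 138×0.07 = 9.66, 138×0.11 = 15.18, 138×0.14 = 19.32, 138×0.13 = 17.94, 138×0.12 = 16.56, 138×0.43 = 59.34.
χ² = (6−9.66)²/9.66 + (23−15.18)²/15.18 + (16−19.32)²/19.32 + (18−17.94)²/17.94 + (15−16.56)²/16.56 + (60−59.34)²/59.34
   = 1.387 + 4.028 + 0.571 + 0.000 + 0.147 + 0.007
Sum = 6.14

6.14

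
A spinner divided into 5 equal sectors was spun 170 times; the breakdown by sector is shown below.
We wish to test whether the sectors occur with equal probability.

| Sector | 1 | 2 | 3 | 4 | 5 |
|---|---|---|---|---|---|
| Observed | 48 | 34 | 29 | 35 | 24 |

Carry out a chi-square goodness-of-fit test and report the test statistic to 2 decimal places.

9.47

Under H₀ each category has probability 1/5, so each expected count is 170/5 = 34.
χ² = (48−34)²/34 + (34−34)²/34 + (29−34)²/34 + (35−34)²/34 + (24−34)²/34
   = 5.765 + 0.000 + 0.735 + 0.029 + 2.941
Sum = 9.47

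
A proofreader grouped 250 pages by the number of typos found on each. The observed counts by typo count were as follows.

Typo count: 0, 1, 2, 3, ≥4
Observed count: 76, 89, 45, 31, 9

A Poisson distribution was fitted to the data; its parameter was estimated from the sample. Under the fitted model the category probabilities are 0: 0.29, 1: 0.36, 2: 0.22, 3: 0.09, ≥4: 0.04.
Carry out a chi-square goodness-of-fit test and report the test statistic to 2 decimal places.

5.31

Expected counts E_i = n·p_i: 250×0.29 = 72.5, 250×0.36 = 90, 250×0.22 = 55, 250×0.09 = 22.5, 250×0.04 = 10.
0: (76 − 72.5)²/72.5 = 12.25/72.5 = 0.169
1: (89 − 90)²/90 = 1/90 = 0.011
2: (45 − 55)²/55 = 100/55 = 1.818
3: (31 − 22.5)²/22.5 = 72.25/22.5 = 3.211
≥4: (9 − 10)²/10 = 1/10 = 0.100
Sum = 5.31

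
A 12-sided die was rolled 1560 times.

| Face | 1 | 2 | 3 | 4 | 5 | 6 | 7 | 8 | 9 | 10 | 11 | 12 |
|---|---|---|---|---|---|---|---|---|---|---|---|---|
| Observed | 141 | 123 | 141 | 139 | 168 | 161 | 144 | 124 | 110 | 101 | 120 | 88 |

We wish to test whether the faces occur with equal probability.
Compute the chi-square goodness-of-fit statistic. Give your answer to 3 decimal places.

Expected count for each of the 12 categories: 1560/12 = 130.
1: (141 − 130)²/130 = 121/130 = 0.9308
2: (123 − 130)²/130 = 49/130 = 0.3769
3: (141 − 130)²/130 = 121/130 = 0.9308
4: (139 − 130)²/130 = 81/130 = 0.6231
5: (168 − 130)²/130 = 1444/130 = 11.1077
6: (161 − 130)²/130 = 961/130 = 7.3923
7: (144 − 130)²/130 = 196/130 = 1.5077
8: (124 − 130)²/130 = 36/130 = 0.2769
9: (110 − 130)²/130 = 400/130 = 3.0769
10: (101 − 130)²/130 = 841/130 = 6.4692
11: (120 − 130)²/130 = 100/130 = 0.7692
12: (88 − 130)²/130 = 1764/130 = 13.5692
Sum = 47.031

47.031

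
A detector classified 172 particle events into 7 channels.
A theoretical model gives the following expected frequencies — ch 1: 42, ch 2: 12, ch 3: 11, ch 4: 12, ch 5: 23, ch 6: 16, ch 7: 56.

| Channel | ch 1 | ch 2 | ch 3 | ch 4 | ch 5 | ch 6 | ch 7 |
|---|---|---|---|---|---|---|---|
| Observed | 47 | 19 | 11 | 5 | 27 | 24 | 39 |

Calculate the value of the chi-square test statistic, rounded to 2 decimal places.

18.62

χ² = (47−42)²/42 + (19−12)²/12 + (11−11)²/11 + (5−12)²/12 + (27−23)²/23 + (24−16)²/16 + (39−56)²/56
   = 0.595 + 4.083 + 0.000 + 4.083 + 0.696 + 4.000 + 5.161
Sum = 18.62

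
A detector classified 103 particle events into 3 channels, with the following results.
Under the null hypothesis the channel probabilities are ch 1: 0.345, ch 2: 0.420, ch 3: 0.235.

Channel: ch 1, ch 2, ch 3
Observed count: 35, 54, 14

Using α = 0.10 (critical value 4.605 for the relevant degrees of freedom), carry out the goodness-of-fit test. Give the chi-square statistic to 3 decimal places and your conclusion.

Expected counts E_i = n·p_i: 103×0.345 = 35.535, 103×0.420 = 43.26, 103×0.235 = 24.205.
χ² = (35−35.535)²/35.535 + (54−43.26)²/43.26 + (14−24.205)²/24.205
   = 0.0081 + 2.6664 + 4.3025
Sum = 6.977
df = 2. Since 6.977 > 4.605, we reject H₀.

6.977; reject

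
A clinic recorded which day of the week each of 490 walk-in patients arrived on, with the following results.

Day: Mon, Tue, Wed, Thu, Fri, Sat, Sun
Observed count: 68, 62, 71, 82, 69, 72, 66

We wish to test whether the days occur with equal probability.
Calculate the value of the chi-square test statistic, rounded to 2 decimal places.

Expected count for each of the 7 categories: 490/7 = 70.
cat         O        E   (O−E)²/E
Mon        68       70      0.057
Tue        62       70      0.914
Wed        71       70      0.014
Thu        82       70      2.057
Fri        69       70      0.014
Sat        72       70      0.057
Sun        66       70      0.229
Sum = 3.34

3.34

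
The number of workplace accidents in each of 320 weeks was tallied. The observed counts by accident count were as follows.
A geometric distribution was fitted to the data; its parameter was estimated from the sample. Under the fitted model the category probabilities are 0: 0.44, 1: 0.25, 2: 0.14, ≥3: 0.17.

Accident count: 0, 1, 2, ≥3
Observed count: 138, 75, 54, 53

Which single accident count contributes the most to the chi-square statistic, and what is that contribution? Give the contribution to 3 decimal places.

2, 1.889

Expected counts E_i = n·p_i: 320×0.44 = 140.8, 320×0.25 = 80, 320×0.14 = 44.8, 320×0.17 = 54.4.
χ² = (138−140.8)²/140.8 + (75−80)²/80 + (54−44.8)²/44.8 + (53−54.4)²/54.4
   = 0.0557 + 0.3125 + 1.8893 + 0.0360
The largest term is for 2: 1.889.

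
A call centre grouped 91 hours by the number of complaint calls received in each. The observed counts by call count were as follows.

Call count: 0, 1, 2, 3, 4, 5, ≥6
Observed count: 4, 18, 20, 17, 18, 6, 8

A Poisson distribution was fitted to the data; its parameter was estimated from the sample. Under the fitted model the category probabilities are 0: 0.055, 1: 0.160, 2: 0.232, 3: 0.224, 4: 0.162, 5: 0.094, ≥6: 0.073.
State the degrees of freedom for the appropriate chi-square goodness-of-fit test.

5

There are k = 7 categories and 1 parameter estimated from the data, so df = 7 − 1 − 1 = 5.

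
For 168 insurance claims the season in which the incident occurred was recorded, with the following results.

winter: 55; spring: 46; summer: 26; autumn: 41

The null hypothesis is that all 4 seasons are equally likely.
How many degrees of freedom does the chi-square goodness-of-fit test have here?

3

There are k = 4 categories and no parameters were estimated from the data, so df = 4 − 1 = 3.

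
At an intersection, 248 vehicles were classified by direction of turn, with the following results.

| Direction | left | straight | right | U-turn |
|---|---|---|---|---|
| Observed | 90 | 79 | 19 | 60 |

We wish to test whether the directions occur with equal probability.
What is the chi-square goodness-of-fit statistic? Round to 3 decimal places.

Under H₀ each category has probability 1/4, so each expected count is 248/4 = 62.
χ² = (90−62)²/62 + (79−62)²/62 + (19−62)²/62 + (60−62)²/62
   = 12.6452 + 4.6613 + 29.8226 + 0.0645
Sum = 47.194

47.194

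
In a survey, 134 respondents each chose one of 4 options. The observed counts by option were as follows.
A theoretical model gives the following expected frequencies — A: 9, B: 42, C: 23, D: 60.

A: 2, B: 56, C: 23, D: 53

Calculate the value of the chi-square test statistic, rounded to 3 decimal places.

cat         O        E   (O−E)²/E
A           2        9     5.4444
B          56       42     4.6667
C          23       23     0.0000
D          53       60     0.8167
Sum = 10.928

10.928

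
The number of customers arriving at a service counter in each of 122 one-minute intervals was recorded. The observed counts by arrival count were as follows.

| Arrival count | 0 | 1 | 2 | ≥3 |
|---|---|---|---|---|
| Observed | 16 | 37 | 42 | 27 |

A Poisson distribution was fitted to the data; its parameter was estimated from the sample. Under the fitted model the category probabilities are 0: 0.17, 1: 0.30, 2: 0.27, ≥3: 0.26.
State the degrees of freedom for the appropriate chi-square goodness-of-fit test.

2

There are k = 4 categories and 1 parameter estimated from the data, so df = 4 − 1 − 1 = 2.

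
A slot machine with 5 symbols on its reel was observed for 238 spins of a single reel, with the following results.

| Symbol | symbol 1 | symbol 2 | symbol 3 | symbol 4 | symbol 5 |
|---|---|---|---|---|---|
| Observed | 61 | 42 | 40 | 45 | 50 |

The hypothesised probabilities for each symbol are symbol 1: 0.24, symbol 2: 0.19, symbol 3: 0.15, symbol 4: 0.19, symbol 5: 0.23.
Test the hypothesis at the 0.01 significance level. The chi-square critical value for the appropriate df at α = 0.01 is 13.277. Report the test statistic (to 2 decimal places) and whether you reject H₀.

1.42; do not reject

Expected counts E_i = n·p_i: 238×0.24 = 57.12, 238×0.19 = 45.22, 238×0.15 = 35.7, 238×0.19 = 45.22, 238×0.23 = 54.74.
symbol 1: (61 − 57.12)²/57.12 = 15.0544/57.12 = 0.264
symbol 2: (42 − 45.22)²/45.22 = 10.3684/45.22 = 0.229
symbol 3: (40 − 35.7)²/35.7 = 18.49/35.7 = 0.518
symbol 4: (45 − 45.22)²/45.22 = 0.0484/45.22 = 0.001
symbol 5: (50 − 54.74)²/54.74 = 22.4676/54.74 = 0.410
Sum = 1.42
df = 4. Since 1.42 < 13.277, we do not reject H₀.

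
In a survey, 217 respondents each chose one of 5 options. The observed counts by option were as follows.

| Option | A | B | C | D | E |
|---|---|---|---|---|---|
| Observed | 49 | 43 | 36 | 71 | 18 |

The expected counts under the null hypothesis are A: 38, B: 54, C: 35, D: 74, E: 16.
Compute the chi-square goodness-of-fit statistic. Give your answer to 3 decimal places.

5.825

A: (49 − 38)²/38 = 121/38 = 3.1842
B: (43 − 54)²/54 = 121/54 = 2.2407
C: (36 − 35)²/35 = 1/35 = 0.0286
D: (71 − 74)²/74 = 9/74 = 0.1216
E: (18 − 16)²/16 = 4/16 = 0.2500
Sum = 5.825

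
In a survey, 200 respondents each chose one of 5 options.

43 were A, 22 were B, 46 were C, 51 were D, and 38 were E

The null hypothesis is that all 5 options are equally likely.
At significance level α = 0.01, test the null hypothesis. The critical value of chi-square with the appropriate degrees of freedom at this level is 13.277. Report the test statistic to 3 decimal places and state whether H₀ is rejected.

12.350; do not reject

Under H₀ each category has probability 1/5, so each expected count is 200/5 = 40.
A: (43 − 40)²/40 = 9/40 = 0.2250
B: (22 − 40)²/40 = 324/40 = 8.1000
C: (46 − 40)²/40 = 36/40 = 0.9000
D: (51 − 40)²/40 = 121/40 = 3.0250
E: (38 − 40)²/40 = 4/40 = 0.1000
Sum = 12.350
df = 4. Since 12.350 < 13.277, we do not reject H₀.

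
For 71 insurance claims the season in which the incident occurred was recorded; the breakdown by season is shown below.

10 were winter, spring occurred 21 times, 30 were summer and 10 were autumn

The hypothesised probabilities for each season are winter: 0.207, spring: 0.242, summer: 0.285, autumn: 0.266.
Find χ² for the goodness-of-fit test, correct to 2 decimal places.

11.24

Expected counts E_i = n·p_i: 71×0.207 = 14.697, 71×0.242 = 17.182, 71×0.285 = 20.235, 71×0.266 = 18.886.
winter: (10 − 14.697)²/14.697 = 22.061809/14.697 = 1.501
spring: (21 − 17.182)²/17.182 = 14.577124/17.182 = 0.848
summer: (30 − 20.235)²/20.235 = 95.355225/20.235 = 4.712
autumn: (10 − 18.886)²/18.886 = 78.960996/18.886 = 4.181
Sum = 11.24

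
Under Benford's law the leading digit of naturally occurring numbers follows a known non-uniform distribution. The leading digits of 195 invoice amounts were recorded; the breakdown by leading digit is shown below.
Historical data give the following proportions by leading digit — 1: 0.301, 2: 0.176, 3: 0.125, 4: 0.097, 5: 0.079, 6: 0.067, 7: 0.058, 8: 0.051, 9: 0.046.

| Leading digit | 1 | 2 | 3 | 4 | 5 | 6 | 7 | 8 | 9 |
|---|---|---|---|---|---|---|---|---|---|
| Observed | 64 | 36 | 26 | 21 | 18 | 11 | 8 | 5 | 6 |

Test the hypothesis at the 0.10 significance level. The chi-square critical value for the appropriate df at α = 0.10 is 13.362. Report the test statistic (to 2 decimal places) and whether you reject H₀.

6.07; do not reject

Expected counts E_i = n·p_i: 195×0.301 = 58.695, 195×0.176 = 34.32, 195×0.125 = 24.375, 195×0.097 = 18.915, 195×0.079 = 15.405, 195×0.067 = 13.065, 195×0.058 = 11.31, 195×0.051 = 9.945, 195×0.046 = 8.97.
cat         O        E   (O−E)²/E
1          64   58.695      0.479
2          36    34.32      0.082
3          26   24.375      0.108
4          21   18.915      0.230
5          18   15.405      0.437
6          11   13.065      0.326
7           8    11.31      0.969
8           5    9.945      2.459
9           6     8.97      0.983
Sum = 6.07
df = 8. Since 6.07 < 13.362, we do not reject H₀.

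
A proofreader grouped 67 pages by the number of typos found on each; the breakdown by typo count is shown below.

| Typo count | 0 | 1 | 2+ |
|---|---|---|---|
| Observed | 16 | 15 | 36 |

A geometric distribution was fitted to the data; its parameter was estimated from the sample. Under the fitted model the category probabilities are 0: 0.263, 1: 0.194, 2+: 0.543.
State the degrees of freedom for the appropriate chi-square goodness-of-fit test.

There are k = 3 categories and 1 parameter estimated from the data, so df = 3 − 1 − 1 = 1.

1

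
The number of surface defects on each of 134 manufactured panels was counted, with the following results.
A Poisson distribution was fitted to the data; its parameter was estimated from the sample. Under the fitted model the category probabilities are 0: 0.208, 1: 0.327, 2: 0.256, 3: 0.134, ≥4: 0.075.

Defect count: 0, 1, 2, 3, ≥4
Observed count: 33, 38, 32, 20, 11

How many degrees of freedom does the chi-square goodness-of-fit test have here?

There are k = 5 categories and 1 parameter estimated from the data, so df = 5 − 1 − 1 = 3.

3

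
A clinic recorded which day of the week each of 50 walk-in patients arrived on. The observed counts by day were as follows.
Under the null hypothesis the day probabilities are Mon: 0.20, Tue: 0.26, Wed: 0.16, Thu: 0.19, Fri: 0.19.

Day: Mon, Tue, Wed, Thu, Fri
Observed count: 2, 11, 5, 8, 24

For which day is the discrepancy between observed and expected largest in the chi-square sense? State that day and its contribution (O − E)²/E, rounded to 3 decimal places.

Expected counts E_i = n·p_i: 50×0.20 = 10, 50×0.26 = 13, 50×0.16 = 8, 50×0.19 = 9.5, 50×0.19 = 9.5.
χ² = (2−10)²/10 + (11−13)²/13 + (5−8)²/8 + (8−9.5)²/9.5 + (24−9.5)²/9.5
   = 6.4000 + 0.3077 + 1.1250 + 0.2368 + 22.1316
The largest term is for Fri: 22.132.

Fri, 22.132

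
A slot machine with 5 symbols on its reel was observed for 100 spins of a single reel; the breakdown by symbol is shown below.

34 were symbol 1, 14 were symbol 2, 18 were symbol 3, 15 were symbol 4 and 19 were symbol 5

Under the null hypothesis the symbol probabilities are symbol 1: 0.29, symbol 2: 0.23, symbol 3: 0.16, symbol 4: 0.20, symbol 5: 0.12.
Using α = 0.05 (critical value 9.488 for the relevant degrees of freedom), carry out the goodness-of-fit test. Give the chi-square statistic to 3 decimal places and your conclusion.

Expected counts E_i = n·p_i: 100×0.29 = 29, 100×0.23 = 23, 100×0.16 = 16, 100×0.20 = 20, 100×0.12 = 12.
cat           O        E   (O−E)²/E
symbol 1     34       29     0.8621
symbol 2     14       23     3.5217
symbol 3     18       16     0.2500
symbol 4     15       20     1.2500
symbol 5     19       12     4.0833
Sum = 9.967
df = 4. Since 9.967 > 9.488, we reject H₀.

9.967; reject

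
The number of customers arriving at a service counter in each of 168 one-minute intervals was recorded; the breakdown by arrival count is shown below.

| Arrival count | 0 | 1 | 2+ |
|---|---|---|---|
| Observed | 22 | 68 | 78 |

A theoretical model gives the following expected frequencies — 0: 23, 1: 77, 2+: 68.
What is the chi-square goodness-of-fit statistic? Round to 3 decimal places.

2.566

χ² = (22−23)²/23 + (68−77)²/77 + (78−68)²/68
   = 0.0435 + 1.0519 + 1.4706
Sum = 2.566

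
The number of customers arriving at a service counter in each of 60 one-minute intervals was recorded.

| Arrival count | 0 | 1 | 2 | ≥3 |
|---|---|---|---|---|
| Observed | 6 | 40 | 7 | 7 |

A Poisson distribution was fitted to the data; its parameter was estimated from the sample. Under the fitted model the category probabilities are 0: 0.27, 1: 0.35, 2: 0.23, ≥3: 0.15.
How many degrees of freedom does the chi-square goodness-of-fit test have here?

2

There are k = 4 categories and 1 parameter estimated from the data, so df = 4 − 1 − 1 = 2.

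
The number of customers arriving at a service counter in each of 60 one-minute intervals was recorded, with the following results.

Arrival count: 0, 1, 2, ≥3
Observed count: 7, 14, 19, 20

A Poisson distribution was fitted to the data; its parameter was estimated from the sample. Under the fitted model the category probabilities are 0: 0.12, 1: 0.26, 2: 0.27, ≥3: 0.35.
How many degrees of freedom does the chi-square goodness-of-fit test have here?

There are k = 4 categories and 1 parameter estimated from the data, so df = 4 − 1 − 1 = 2.

2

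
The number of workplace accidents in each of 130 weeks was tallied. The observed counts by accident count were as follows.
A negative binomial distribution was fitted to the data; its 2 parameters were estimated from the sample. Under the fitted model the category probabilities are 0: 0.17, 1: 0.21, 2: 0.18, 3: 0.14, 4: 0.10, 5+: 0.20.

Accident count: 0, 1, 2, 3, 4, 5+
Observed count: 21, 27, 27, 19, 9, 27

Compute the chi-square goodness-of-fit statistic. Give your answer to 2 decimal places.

Expected counts E_i = n·p_i: 130×0.17 = 22.1, 130×0.21 = 27.3, 130×0.18 = 23.4, 130×0.14 = 18.2, 130×0.10 = 13, 130×0.20 = 26.
cat         O        E   (O−E)²/E
0          21     22.1      0.055
1          27     27.3      0.003
2          27     23.4      0.554
3          19     18.2      0.035
4           9       13      1.231
5+         27       26      0.038
Sum = 1.92

1.92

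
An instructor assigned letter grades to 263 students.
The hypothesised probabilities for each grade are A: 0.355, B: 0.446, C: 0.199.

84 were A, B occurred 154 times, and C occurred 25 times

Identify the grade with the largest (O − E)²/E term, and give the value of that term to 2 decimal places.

Expected counts E_i = n·p_i: 263×0.355 = 93.365, 263×0.446 = 117.298, 263×0.199 = 52.337.
χ² = (84−93.365)²/93.365 + (154−117.298)²/117.298 + (25−52.337)²/52.337
   = 0.939 + 11.484 + 14.279
The largest term is for C: 14.28.

C, 14.28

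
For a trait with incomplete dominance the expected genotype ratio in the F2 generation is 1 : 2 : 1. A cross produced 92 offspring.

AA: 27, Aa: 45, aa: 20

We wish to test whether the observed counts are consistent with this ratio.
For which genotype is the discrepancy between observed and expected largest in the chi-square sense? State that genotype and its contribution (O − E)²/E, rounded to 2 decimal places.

Ratio total = 4. Expected counts: 92×1/4 = 23, 92×2/4 = 46, 92×1/4 = 23.
AA: (27 − 23)²/23 = 16/23 = 0.696
Aa: (45 − 46)²/46 = 1/46 = 0.022
aa: (20 − 23)²/23 = 9/23 = 0.391
The largest term is for AA: 0.70.

AA, 0.70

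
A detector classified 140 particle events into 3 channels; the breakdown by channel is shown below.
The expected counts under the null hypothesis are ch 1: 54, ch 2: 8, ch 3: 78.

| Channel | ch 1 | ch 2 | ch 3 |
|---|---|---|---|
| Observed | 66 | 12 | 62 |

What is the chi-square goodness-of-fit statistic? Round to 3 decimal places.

ch 1: (66 − 54)²/54 = 144/54 = 2.6667
ch 2: (12 − 8)²/8 = 16/8 = 2.0000
ch 3: (62 − 78)²/78 = 256/78 = 3.2821
Sum = 7.949

7.949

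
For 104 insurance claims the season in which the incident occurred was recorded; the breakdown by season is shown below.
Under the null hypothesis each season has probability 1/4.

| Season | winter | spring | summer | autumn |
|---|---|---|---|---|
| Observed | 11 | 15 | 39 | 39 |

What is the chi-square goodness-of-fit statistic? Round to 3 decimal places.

Under H₀ each category has probability 1/4, so each expected count is 104/4 = 26.
χ² = (11−26)²/26 + (15−26)²/26 + (39−26)²/26 + (39−26)²/26
   = 8.6538 + 4.6538 + 6.5000 + 6.5000
Sum = 26.308

26.308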